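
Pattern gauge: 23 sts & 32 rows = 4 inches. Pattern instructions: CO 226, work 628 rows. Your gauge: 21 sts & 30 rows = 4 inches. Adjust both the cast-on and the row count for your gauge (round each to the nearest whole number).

Cast on 206 stitches; work 589 rows.

Stitches: 226 × 21/23 = 206.35 → 206.
Rows: 628 × 30/32 = 588.75 → 589.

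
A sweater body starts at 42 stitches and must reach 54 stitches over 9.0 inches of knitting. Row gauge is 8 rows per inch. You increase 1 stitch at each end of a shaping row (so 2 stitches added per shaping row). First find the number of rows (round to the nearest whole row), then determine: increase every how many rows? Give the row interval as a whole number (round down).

Increase every 12th row.

Rows = 9.0 × 8 = 72.0 → 72 rows.
Stitches to add: 12 → 6 shaping rows (at 2 st each).
72 / 6 = 12.00 → every 12 rows.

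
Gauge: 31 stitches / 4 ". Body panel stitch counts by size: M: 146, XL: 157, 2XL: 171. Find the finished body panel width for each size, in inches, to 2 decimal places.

31/4 = 7.75 sts per in.
M: 146 / 7.75 = 18.839 → 18.84 in.
XL: 157 / 7.75 = 20.258 → 20.26 in.
2XL: 171 / 7.75 = 22.065 → 22.06 in.

M 18.84 inches; XL 20.26 inches; 2XL 22.06 inches.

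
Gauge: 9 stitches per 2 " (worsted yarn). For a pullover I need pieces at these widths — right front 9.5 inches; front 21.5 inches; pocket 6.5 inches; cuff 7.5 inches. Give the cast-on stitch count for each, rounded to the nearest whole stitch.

Rate = 9/2 = 4.5 sts per in.
right front: 9.5 × 4.5 = 42.75 → 43.
front: 21.5 × 4.5 = 96.75 → 97.
pocket: 6.5 × 4.5 = 29.25 → 29.
cuff: 7.5 × 4.5 = 33.75 → 34.

right front 43; front 97; pocket 29; cuff 34.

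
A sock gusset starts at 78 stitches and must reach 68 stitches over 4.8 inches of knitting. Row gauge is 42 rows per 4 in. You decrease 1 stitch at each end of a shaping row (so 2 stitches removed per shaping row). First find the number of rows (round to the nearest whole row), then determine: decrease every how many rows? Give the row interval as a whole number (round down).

Decrease every 10th row.

Rows = 4.8 × 10.5 = 50.4 → 50 rows.
Stitches to remove: 10 → 5 shaping rows (at 2 st each).
50 / 5 = 10.00 → every 10 rows.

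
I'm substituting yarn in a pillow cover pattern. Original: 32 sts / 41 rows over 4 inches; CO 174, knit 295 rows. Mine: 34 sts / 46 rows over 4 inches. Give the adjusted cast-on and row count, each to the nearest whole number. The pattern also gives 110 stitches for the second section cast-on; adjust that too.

Stitches: 174 × 34/32 = 184.88 → 185.
Rows: 295 × 46/41 = 330.98 → 331.
second section cast-on: 110 × 34/32 = 116.88 → 117.

Cast on 185 stitches; work 331 rows; second section cast-on 117 stitches.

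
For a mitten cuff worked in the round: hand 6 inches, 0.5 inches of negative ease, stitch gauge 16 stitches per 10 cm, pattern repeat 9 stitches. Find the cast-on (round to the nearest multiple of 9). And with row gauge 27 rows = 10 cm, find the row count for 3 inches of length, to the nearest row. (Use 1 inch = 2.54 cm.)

Finished = 6 − 0.5 = 5.5 inches.
5.5 inches × 2.54 = 13.97 cm.
16/10 = 1.6 sts per cm; 13.97 × 1.6 = 22.35 sts.
Nearest multiple of 9 → 18.
3 inches = 7.62 cm; × 2.7 = 20.57 → 21 rows.

Cast on 18 stitches; work 21 rows.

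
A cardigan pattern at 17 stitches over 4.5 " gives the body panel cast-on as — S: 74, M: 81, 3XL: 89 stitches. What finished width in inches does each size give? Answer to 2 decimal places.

17/4.5 = 3.778 sts per in.
S: 74 / 3.778 = 19.588 → 19.59 in.
M: 81 / 3.778 = 21.441 → 21.44 in.
3XL: 89 / 3.778 = 23.559 → 23.56 in.

S 19.59 inches; M 21.44 inches; 3XL 23.56 inches.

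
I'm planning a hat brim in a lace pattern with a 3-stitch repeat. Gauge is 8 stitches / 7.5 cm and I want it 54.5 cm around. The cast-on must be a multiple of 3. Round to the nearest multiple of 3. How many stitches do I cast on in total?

57 stitches.

8 / 7.5 = 1.067 sts per cm.
54.5 × 1.067 = 58.13 sts.
Nearest multiple of 3: 57.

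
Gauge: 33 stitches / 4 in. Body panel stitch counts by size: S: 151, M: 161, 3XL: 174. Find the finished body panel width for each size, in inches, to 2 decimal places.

33/4 = 8.25 sts per in.
S: 151 / 8.25 = 18.303 → 18.30 in.
M: 161 / 8.25 = 19.515 → 19.52 in.
3XL: 174 / 8.25 = 21.091 → 21.09 in.

S 18.30 inches; M 19.52 inches; 3XL 21.09 inches.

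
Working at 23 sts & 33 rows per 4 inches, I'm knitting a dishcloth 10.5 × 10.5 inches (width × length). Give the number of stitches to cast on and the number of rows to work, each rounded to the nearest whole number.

Stitch gauge = 23/4 = 5.75 sts/in; 10.5 × 5.75 = 60.38 → 60 sts.
Row gauge = 33/4 = 8.25 rows/in; 10.5 × 8.25 = 86.62 → 87 rows.

Cast on 60 stitches and work 87 rows.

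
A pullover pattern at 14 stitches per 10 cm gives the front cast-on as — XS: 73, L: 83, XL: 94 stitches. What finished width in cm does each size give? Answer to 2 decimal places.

14/10 = 1.4 sts per cm.
XS: 73 / 1.4 = 52.143 → 52.14 cm.
L: 83 / 1.4 = 59.286 → 59.29 cm.
XL: 94 / 1.4 = 67.143 → 67.14 cm.

XS 52.14 cm; L 59.29 cm; XL 67.14 cm.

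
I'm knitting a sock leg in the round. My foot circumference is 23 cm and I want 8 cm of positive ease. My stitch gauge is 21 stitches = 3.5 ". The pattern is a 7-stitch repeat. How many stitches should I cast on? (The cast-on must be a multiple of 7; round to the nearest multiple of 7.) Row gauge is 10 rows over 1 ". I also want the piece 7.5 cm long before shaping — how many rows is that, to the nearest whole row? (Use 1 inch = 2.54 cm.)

Cast on 70 stitches; work 30 rows.

Finished = 23 + 8 = 31 cm.
31 cm × 1/2.54 = 12.20 inches.
21/3.5 = 6 sts per in; 12.20 × 6 = 73.23 sts.
Nearest multiple of 7 → 70.
7.5 cm = 2.95 inches; × 10 = 29.53 → 30 rows.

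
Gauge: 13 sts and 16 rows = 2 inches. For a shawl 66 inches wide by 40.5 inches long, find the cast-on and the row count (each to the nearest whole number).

Cast on 429 stitches and work 324 rows.

Stitch gauge = 13/2 = 6.5 sts/in; 66 × 6.5 = 429.00 → 429 sts.
Row gauge = 16/2 = 8 rows/in; 40.5 × 8 = 324.00 → 324 rows.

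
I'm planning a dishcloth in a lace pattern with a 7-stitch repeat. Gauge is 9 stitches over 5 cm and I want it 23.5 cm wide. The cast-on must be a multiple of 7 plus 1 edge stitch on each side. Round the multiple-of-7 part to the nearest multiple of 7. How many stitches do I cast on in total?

9 / 5 = 1.8 sts per cm.
23.5 × 1.8 = 42.30 sts.
Less 2 edge sts → 40.30 for the repeat.
Nearest multiple of 7: 42.
Add back 2 edge sts → 44.

44 stitches.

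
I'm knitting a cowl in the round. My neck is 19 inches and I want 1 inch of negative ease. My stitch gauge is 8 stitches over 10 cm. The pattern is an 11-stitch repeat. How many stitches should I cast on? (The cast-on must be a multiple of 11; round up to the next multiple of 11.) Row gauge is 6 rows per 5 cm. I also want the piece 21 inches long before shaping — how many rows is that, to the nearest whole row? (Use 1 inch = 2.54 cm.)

Finished = 19 − 1 = 18 inches.
18 inches × 2.54 = 45.72 cm.
8/10 = 0.8 sts per cm; 45.72 × 0.8 = 36.58 sts.
Next multiple of 11 → 44.
21 inches = 53.34 cm; × 1.2 = 64.01 → 64 rows.

Cast on 44 stitches; work 64 rows.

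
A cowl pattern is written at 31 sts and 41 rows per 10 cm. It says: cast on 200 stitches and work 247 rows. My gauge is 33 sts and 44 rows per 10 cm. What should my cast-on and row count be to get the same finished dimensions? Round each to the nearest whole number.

Stitches: 200 × 33/31 = 212.90 → 213.
Rows: 247 × 44/41 = 265.07 → 265.

Cast on 213 stitches; work 265 rows.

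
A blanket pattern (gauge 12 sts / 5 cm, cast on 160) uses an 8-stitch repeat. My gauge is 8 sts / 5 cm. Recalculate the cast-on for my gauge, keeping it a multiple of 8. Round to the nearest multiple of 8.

CO 104 sts.

160 × 8 / 12 = 106.67.
Nearest multiple of 8: 104.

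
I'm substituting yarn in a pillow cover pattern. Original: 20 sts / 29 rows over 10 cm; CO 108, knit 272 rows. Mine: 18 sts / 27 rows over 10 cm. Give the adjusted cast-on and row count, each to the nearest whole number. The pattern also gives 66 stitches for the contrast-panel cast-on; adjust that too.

Cast on 97 stitches; work 253 rows; contrast-panel cast-on 59 stitches.

Stitches: 108 × 18/20 = 97.20 → 97.
Rows: 272 × 27/29 = 253.24 → 253.
contrast-panel cast-on: 66 × 18/20 = 59.40 → 59.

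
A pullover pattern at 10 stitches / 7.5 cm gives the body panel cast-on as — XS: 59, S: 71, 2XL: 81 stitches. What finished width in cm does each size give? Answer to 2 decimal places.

10/7.5 = 1.333 sts per cm.
XS: 59 / 1.333 = 44.250 → 44.25 cm.
S: 71 / 1.333 = 53.250 → 53.25 cm.
2XL: 81 / 1.333 = 60.750 → 60.75 cm.

XS 44.25 cm; S 53.25 cm; 2XL 60.75 cm.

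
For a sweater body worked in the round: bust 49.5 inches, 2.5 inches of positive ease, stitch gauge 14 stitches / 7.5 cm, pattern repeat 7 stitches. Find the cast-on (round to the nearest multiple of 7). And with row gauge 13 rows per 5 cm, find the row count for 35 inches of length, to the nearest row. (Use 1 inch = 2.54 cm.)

Finished = 49.5 + 2.5 = 52 inches.
52 inches × 2.54 = 132.08 cm.
14/7.5 = 1.867 sts per cm; 132.08 × 1.867 = 246.55 sts.
Nearest multiple of 7 → 245.
35 inches = 88.90 cm; × 2.6 = 231.14 → 231 rows.

Cast on 245 stitches; work 231 rows.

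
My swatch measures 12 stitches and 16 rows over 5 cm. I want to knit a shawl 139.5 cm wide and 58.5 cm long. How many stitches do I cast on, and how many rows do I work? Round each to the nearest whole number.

Stitch gauge = 12/5 = 2.4 sts/cm; 139.5 × 2.4 = 334.80 → 335 sts.
Row gauge = 16/5 = 3.2 rows/cm; 58.5 × 3.2 = 187.20 → 187 rows.

Cast on 335 stitches and work 187 rows.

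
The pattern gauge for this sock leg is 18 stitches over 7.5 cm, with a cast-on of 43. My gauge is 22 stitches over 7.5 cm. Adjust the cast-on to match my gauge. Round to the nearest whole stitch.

53 stitches.

Scale factor = 22 / 18 = 1.222.
43 × 22 / 18 = 52.56 sts.
→ 53 sts.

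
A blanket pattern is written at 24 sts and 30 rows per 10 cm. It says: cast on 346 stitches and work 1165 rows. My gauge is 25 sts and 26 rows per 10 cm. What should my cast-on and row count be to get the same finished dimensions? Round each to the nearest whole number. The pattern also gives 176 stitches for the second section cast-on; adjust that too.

Stitches: 346 × 25/24 = 360.42 → 360.
Rows: 1165 × 26/30 = 1009.67 → 1010.
second section cast-on: 176 × 25/24 = 183.33 → 183.

Cast on 360 stitches; work 1010 rows; second section cast-on 183 stitches.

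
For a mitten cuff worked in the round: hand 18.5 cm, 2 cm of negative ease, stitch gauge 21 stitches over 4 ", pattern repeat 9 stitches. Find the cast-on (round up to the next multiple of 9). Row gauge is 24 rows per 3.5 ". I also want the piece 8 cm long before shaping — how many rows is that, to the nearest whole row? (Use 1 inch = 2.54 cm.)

Cast on 36 stitches; work 22 rows.

Finished = 18.5 − 2 = 16.5 cm.
16.5 cm × 1/2.54 = 6.50 inches.
21/4 = 5.25 sts per in; 6.50 × 5.25 = 34.10 sts.
Next multiple of 9 → 36.
8 cm = 3.15 inches; × 6.857 = 21.60 → 22 rows.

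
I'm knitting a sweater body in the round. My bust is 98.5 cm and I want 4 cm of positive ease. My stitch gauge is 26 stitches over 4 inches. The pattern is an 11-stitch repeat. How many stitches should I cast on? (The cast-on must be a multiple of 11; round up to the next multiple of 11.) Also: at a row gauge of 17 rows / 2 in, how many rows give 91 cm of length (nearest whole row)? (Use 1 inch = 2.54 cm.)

Finished = 98.5 + 4 = 102.5 cm.
102.5 cm × 1/2.54 = 40.35 inches.
26/4 = 6.5 sts per in; 40.35 × 6.5 = 262.30 sts.
Next multiple of 11 → 264.
91 cm = 35.83 inches; × 8.5 = 304.53 → 305 rows.

Cast on 264 stitches; work 305 rows.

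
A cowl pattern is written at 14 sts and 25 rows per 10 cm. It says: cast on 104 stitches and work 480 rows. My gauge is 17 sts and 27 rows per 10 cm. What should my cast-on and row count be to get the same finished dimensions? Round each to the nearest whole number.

Stitches: 104 × 17/14 = 126.29 → 126.
Rows: 480 × 27/25 = 518.40 → 518.

Cast on 126 stitches; work 518 rows.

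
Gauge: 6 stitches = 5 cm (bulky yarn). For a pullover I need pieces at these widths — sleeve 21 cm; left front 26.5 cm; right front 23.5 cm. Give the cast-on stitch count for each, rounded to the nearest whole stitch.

sleeve 25; left front 32; right front 28.

Rate = 6/5 = 1.2 sts per cm.
sleeve: 21 × 1.2 = 25.20 → 25.
left front: 26.5 × 1.2 = 31.80 → 32.
right front: 23.5 × 1.2 = 28.20 → 28.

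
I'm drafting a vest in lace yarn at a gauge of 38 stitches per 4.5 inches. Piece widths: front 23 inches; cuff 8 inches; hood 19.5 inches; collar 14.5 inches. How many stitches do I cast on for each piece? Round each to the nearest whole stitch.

Rate = 38/4.5 = 8.444 sts per in.
front: 23 × 8.444 = 194.22 → 194.
cuff: 8 × 8.444 = 67.56 → 68.
hood: 19.5 × 8.444 = 164.67 → 165.
collar: 14.5 × 8.444 = 122.44 → 122.

front 194; cuff 68; hood 165; collar 122.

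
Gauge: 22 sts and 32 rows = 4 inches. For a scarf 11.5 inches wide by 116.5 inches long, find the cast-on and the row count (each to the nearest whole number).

Stitch gauge = 22/4 = 5.5 sts/in; 11.5 × 5.5 = 63.25 → 63 sts.
Row gauge = 32/4 = 8 rows/in; 116.5 × 8 = 932.00 → 932 rows.

Cast on 63 stitches and work 932 rows.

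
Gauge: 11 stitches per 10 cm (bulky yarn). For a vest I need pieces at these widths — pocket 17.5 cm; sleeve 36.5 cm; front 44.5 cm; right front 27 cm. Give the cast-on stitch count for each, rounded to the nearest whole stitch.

Rate = 11/10 = 1.1 sts per cm.
pocket: 17.5 × 1.1 = 19.25 → 19.
sleeve: 36.5 × 1.1 = 40.15 → 40.
front: 44.5 × 1.1 = 48.95 → 49.
right front: 27 × 1.1 = 29.70 → 30.

pocket 19; sleeve 40; front 49; right front 30.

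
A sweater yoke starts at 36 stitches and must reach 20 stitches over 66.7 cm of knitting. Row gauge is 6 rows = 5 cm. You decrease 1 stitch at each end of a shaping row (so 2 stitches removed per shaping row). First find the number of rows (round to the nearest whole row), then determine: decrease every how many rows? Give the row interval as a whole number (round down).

Rows = 66.7 × 1.2 = 80.0 → 80 rows.
Stitches to remove: 16 → 8 shaping rows (at 2 st each).
80 / 8 = 10.00 → every 10 rows.

Decrease every 10th row.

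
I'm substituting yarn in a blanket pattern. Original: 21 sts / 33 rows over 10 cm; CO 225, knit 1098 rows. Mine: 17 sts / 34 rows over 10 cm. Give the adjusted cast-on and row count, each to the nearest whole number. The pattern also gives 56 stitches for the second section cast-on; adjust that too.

Cast on 182 stitches; work 1131 rows; second section cast-on 45 stitches.

Stitches: 225 × 17/21 = 182.14 → 182.
Rows: 1098 × 34/33 = 1131.27 → 1131.
second section cast-on: 56 × 17/21 = 45.33 → 45.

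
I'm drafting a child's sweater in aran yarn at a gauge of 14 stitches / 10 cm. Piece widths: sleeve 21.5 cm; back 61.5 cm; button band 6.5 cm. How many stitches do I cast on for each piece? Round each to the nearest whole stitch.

sleeve 30; back 86; button band 9.

Rate = 14/10 = 1.4 sts per cm.
sleeve: 21.5 × 1.4 = 30.10 → 30.
back: 61.5 × 1.4 = 86.10 → 86.
button band: 6.5 × 1.4 = 9.10 → 9.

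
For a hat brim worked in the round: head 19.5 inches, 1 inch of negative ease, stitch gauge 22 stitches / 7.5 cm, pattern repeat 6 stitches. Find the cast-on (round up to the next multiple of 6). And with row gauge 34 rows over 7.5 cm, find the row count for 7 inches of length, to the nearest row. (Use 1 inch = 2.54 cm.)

Cast on 138 stitches; work 81 rows.

Finished = 19.5 − 1 = 18.5 inches.
18.5 inches × 2.54 = 46.99 cm.
22/7.5 = 2.933 sts per cm; 46.99 × 2.933 = 137.84 sts.
Next multiple of 6 → 138.
7 inches = 17.78 cm; × 4.533 = 80.60 → 81 rows.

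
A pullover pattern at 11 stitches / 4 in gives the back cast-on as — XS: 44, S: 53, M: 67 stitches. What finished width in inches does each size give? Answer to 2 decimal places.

11/4 = 2.75 sts per in.
XS: 44 / 2.75 = 16.000 → 16.00 in.
S: 53 / 2.75 = 19.273 → 19.27 in.
M: 67 / 2.75 = 24.364 → 24.36 in.

XS 16.00 inches; S 19.27 inches; M 24.36 inches.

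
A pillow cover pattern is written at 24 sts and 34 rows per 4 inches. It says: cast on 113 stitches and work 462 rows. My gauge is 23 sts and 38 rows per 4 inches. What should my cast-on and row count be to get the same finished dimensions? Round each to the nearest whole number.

Cast on 108 stitches; work 516 rows.

Stitches: 113 × 23/24 = 108.29 → 108.
Rows: 462 × 38/34 = 516.35 → 516.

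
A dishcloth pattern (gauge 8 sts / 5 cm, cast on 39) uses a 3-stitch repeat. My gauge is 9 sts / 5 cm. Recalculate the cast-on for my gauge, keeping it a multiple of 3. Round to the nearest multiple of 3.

CO 45 sts.

39 × 9 / 8 = 43.88.
Nearest multiple of 3: 45.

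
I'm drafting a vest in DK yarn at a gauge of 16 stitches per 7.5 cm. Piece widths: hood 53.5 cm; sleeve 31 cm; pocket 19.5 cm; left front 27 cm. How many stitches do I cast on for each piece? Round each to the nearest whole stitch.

hood 114; sleeve 66; pocket 42; left front 58.

Rate = 16/7.5 = 2.133 sts per cm.
hood: 53.5 × 2.133 = 114.13 → 114.
sleeve: 31 × 2.133 = 66.13 → 66.
pocket: 19.5 × 2.133 = 41.60 → 42.
left front: 27 × 2.133 = 57.60 → 58.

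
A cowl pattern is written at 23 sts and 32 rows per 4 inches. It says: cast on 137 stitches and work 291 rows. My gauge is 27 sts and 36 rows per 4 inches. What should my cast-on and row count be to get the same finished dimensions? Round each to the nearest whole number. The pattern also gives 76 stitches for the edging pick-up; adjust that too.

Stitches: 137 × 27/23 = 160.83 → 161.
Rows: 291 × 36/32 = 327.38 → 327.
edging pick-up: 76 × 27/23 = 89.22 → 89.

Cast on 161 stitches; work 327 rows; edging pick-up 89 stitches.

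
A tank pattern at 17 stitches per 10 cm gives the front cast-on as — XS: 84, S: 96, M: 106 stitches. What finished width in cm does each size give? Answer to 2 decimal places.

17/10 = 1.7 sts per cm.
XS: 84 / 1.7 = 49.412 → 49.41 cm.
S: 96 / 1.7 = 56.471 → 56.47 cm.
M: 106 / 1.7 = 62.353 → 62.35 cm.

XS 49.41 cm; S 56.47 cm; M 62.35 cm.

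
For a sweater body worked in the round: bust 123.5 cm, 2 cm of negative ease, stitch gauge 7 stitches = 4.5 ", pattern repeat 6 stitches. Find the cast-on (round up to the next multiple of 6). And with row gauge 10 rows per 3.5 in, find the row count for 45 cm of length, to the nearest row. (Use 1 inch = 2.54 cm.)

Finished = 123.5 − 2 = 121.5 cm.
121.5 cm × 1/2.54 = 47.83 inches.
7/4.5 = 1.556 sts per in; 47.83 × 1.556 = 74.41 sts.
Next multiple of 6 → 78.
45 cm = 17.72 inches; × 2.857 = 50.62 → 51 rows.

Cast on 78 stitches; work 51 rows.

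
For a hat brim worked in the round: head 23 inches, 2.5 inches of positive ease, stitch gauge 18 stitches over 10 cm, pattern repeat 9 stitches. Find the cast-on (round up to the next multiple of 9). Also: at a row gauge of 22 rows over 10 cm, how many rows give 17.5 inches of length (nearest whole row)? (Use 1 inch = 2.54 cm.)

Finished = 23 + 2.5 = 25.5 inches.
25.5 inches × 2.54 = 64.77 cm.
18/10 = 1.8 sts per cm; 64.77 × 1.8 = 116.59 sts.
Next multiple of 9 → 117.
17.5 inches = 44.45 cm; × 2.2 = 97.79 → 98 rows.

Cast on 117 stitches; work 98 rows.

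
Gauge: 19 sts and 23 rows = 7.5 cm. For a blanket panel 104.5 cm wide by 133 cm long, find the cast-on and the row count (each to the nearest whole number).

Cast on 265 stitches and work 408 rows.

Stitch gauge = 19/7.5 = 2.533 sts/cm; 104.5 × 2.533 = 264.73 → 265 sts.
Row gauge = 23/7.5 = 3.067 rows/cm; 133 × 3.067 = 407.87 → 408 rows.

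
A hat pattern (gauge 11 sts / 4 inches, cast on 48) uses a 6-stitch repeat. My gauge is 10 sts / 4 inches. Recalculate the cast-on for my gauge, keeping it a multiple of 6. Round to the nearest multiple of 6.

Cast on 42 stitches.

48 × 10 / 11 = 43.64.
Nearest multiple of 6: 42.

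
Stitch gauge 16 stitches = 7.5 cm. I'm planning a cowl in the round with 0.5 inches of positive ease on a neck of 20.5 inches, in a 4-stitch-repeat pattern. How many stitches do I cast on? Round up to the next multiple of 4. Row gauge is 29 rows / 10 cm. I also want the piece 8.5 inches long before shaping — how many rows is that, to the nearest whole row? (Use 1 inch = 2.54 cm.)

Cast on 116 stitches; work 63 rows.

Finished = 20.5 + 0.5 = 21 inches.
21 inches × 2.54 = 53.34 cm.
16/7.5 = 2.133 sts per cm; 53.34 × 2.133 = 113.79 sts.
Next multiple of 4 → 116.
8.5 inches = 21.59 cm; × 2.9 = 62.61 → 63 rows.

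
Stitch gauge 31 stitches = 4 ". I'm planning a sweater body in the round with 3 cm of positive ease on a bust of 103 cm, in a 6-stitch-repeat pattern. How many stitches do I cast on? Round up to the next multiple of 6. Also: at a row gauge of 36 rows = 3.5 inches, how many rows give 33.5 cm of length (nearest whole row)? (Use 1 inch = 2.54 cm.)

Finished = 103 + 3 = 106 cm.
106 cm × 1/2.54 = 41.73 inches.
31/4 = 7.75 sts per in; 41.73 × 7.75 = 323.43 sts.
Next multiple of 6 → 324.
33.5 cm = 13.19 inches; × 10.286 = 135.66 → 136 rows.

Cast on 324 stitches; work 136 rows.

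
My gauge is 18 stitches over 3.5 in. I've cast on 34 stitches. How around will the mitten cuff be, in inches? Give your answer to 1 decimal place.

18 stitches / 3.5 inch = 5.143 stitches per inch.
34 / 5.143 = 6.61 inches.

6.6 inches.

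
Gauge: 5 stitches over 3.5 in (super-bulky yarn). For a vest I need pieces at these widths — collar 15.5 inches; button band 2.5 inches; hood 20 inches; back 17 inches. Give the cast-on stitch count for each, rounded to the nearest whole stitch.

Rate = 5/3.5 = 1.429 sts per in.
collar: 15.5 × 1.429 = 22.14 → 22.
button band: 2.5 × 1.429 = 3.57 → 4.
hood: 20 × 1.429 = 28.57 → 29.
back: 17 × 1.429 = 24.29 → 24.

collar 22; button band 4; hood 29; back 24.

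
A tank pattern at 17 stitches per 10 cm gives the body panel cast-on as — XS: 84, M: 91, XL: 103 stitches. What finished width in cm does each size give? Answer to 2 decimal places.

17/10 = 1.7 sts per cm.
XS: 84 / 1.7 = 49.412 → 49.41 cm.
M: 91 / 1.7 = 53.529 → 53.53 cm.
XL: 103 / 1.7 = 60.588 → 60.59 cm.

XS 49.41 cm; M 53.53 cm; XL 60.59 cm.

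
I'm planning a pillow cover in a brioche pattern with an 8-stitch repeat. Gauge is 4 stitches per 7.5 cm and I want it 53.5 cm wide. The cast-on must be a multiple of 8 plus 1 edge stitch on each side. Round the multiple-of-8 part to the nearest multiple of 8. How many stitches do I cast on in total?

4 / 7.5 = 0.533 sts per cm.
53.5 × 0.533 = 28.53 sts.
Less 2 edge sts → 26.53 for the repeat.
Nearest multiple of 8: 24.
Add back 2 edge sts → 26.

Cast on 26 stitches.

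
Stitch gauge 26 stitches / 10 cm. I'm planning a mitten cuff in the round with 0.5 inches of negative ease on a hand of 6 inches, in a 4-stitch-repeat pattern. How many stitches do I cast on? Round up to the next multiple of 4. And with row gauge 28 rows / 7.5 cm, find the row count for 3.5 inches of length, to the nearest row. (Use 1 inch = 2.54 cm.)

Cast on 40 stitches; work 33 rows.

Finished = 6 − 0.5 = 5.5 inches.
5.5 inches × 2.54 = 13.97 cm.
26/10 = 2.6 sts per cm; 13.97 × 2.6 = 36.32 sts.
Next multiple of 4 → 40.
3.5 inches = 8.89 cm; × 3.733 = 33.19 → 33 rows.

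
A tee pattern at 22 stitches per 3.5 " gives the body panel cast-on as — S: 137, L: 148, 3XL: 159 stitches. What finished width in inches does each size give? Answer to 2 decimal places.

22/3.5 = 6.286 sts per in.
S: 137 / 6.286 = 21.795 → 21.80 in.
L: 148 / 6.286 = 23.545 → 23.55 in.
3XL: 159 / 6.286 = 25.295 → 25.30 in.

S 21.80 inches; L 23.55 inches; 3XL 25.30 inches.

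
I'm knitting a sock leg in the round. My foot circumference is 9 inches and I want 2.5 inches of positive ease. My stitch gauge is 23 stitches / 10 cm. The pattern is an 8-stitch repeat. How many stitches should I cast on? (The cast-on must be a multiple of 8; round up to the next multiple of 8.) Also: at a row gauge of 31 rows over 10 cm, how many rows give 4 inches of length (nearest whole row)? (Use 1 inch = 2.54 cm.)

Finished = 9 + 2.5 = 11.5 inches.
11.5 inches × 2.54 = 29.21 cm.
23/10 = 2.3 sts per cm; 29.21 × 2.3 = 67.18 sts.
Next multiple of 8 → 72.
4 inches = 10.16 cm; × 3.1 = 31.50 → 31 rows.

Cast on 72 stitches; work 31 rows.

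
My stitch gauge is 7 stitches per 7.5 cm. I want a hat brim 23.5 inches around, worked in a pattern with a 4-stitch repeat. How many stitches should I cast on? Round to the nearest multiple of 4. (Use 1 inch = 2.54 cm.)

23.5 in = 23.5 × 2.54 = 59.69 cm.
7 / 7.5 = 0.933 sts/cm.
59.69 × 0.933 = 55.71 sts.
→ 56.

Cast on 56 stitches.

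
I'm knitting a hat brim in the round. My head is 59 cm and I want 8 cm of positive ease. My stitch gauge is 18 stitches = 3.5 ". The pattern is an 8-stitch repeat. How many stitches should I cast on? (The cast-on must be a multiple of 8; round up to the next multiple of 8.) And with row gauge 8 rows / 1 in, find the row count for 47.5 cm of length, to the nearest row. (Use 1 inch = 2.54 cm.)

Cast on 136 stitches; work 150 rows.

Finished = 59 + 8 = 67 cm.
67 cm × 1/2.54 = 26.38 inches.
18/3.5 = 5.143 sts per in; 26.38 × 5.143 = 135.66 sts.
Next multiple of 8 → 136.
47.5 cm = 18.70 inches; × 8 = 149.61 → 150 rows.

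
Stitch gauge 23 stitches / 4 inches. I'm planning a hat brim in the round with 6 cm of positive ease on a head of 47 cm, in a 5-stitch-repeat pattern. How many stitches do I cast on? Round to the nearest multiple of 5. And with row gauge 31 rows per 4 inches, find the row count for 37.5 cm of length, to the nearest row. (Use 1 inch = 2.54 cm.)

Cast on 120 stitches; work 114 rows.

Finished = 47 + 6 = 53 cm.
53 cm × 1/2.54 = 20.87 inches.
23/4 = 5.75 sts per in; 20.87 × 5.75 = 119.98 sts.
Nearest multiple of 5 → 120.
37.5 cm = 14.76 inches; × 7.75 = 114.42 → 114 rows.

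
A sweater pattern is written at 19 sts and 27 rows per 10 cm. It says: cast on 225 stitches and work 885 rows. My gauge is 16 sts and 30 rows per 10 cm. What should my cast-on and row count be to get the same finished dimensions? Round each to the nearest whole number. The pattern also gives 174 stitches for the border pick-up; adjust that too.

Stitches: 225 × 16/19 = 189.47 → 189.
Rows: 885 × 30/27 = 983.33 → 983.
border pick-up: 174 × 16/19 = 146.53 → 147.

Cast on 189 stitches; work 983 rows; border pick-up 147 stitches.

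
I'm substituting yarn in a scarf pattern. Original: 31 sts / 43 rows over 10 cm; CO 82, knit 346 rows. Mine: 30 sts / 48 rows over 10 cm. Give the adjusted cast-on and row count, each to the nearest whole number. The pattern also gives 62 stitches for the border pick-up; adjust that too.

Cast on 79 stitches; work 386 rows; border pick-up 60 stitches.

Stitches: 82 × 30/31 = 79.35 → 79.
Rows: 346 × 48/43 = 386.23 → 386.
border pick-up: 62 × 30/31 = 60.00 → 60.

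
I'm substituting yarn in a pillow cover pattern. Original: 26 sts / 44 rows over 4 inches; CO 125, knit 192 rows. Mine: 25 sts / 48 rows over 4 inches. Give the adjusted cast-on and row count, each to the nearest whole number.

Cast on 120 stitches; work 209 rows.

Stitches: 125 × 25/26 = 120.19 → 120.
Rows: 192 × 48/44 = 209.45 → 209.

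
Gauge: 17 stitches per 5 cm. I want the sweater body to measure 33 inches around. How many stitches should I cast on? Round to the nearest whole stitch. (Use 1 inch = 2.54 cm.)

Cast on 285 stitches.

33 in = 83.82 cm.
17 stitches / 5 cm = 3.4 stitches per cm.
83.82 × 3.4 = 284.99 stitches.
Round to nearest → 285.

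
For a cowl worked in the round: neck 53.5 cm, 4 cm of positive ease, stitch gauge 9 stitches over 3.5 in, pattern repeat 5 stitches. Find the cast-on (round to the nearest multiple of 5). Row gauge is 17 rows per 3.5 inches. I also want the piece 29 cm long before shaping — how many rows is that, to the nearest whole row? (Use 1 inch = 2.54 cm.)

Finished = 53.5 + 4 = 57.5 cm.
57.5 cm × 1/2.54 = 22.64 inches.
9/3.5 = 2.571 sts per in; 22.64 × 2.571 = 58.21 sts.
Nearest multiple of 5 → 60.
29 cm = 11.42 inches; × 4.857 = 55.46 → 55 rows.

Cast on 60 stitches; work 55 rows.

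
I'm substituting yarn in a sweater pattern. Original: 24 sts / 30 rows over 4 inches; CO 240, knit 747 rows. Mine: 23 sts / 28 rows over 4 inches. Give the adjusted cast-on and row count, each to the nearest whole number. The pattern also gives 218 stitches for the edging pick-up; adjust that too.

Cast on 230 stitches; work 697 rows; edging pick-up 209 stitches.

Stitches: 240 × 23/24 = 230.00 → 230.
Rows: 747 × 28/30 = 697.20 → 697.
edging pick-up: 218 × 23/24 = 208.92 → 209.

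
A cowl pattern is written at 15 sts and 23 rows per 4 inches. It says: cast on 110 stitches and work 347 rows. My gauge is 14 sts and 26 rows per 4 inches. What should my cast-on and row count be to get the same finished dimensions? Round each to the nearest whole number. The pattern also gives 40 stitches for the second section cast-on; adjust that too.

Stitches: 110 × 14/15 = 102.67 → 103.
Rows: 347 × 26/23 = 392.26 → 392.
second section cast-on: 40 × 14/15 = 37.33 → 37.

Cast on 103 stitches; work 392 rows; second section cast-on 37 stitches.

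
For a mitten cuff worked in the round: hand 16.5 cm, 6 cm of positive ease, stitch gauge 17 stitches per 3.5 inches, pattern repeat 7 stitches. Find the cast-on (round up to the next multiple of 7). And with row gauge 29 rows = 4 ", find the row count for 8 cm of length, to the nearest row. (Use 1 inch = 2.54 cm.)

Finished = 16.5 + 6 = 22.5 cm.
22.5 cm × 1/2.54 = 8.86 inches.
17/3.5 = 4.857 sts per in; 8.86 × 4.857 = 43.03 sts.
Next multiple of 7 → 49.
8 cm = 3.15 inches; × 7.25 = 22.83 → 23 rows.

Cast on 49 stitches; work 23 rows.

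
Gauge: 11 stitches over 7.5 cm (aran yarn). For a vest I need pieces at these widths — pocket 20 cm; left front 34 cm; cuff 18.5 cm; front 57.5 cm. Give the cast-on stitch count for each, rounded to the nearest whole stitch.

Rate = 11/7.5 = 1.467 sts per cm.
pocket: 20 × 1.467 = 29.33 → 29.
left front: 34 × 1.467 = 49.87 → 50.
cuff: 18.5 × 1.467 = 27.13 → 27.
front: 57.5 × 1.467 = 84.33 → 84.

pocket 29; left front 50; cuff 27; front 84.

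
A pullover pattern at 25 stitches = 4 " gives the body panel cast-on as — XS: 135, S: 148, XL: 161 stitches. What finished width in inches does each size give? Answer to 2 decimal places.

XS 21.60 inches; S 23.68 inches; XL 25.76 inches.

25/4 = 6.25 sts per in.
XS: 135 / 6.25 = 21.600 → 21.60 in.
S: 148 / 6.25 = 23.680 → 23.68 in.
XL: 161 / 6.25 = 25.760 → 25.76 in.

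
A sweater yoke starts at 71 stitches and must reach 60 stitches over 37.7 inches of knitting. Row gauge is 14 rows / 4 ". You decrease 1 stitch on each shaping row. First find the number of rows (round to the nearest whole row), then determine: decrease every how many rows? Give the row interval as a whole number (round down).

Rows = 37.7 × 3.5 = 132.0 → 132 rows.
Stitches to remove: 11 → 11 shaping rows (at 1 st each).
132 / 11 = 12.00 → every 12 rows.

Decrease every 12th row.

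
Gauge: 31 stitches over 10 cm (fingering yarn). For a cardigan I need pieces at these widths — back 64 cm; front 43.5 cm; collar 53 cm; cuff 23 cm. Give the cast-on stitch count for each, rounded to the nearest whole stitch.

back 198; front 135; collar 164; cuff 71.

Rate = 31/10 = 3.1 sts per cm.
back: 64 × 3.1 = 198.40 → 198.
front: 43.5 × 3.1 = 134.85 → 135.
collar: 53 × 3.1 = 164.30 → 164.
cuff: 23 × 3.1 = 71.30 → 71.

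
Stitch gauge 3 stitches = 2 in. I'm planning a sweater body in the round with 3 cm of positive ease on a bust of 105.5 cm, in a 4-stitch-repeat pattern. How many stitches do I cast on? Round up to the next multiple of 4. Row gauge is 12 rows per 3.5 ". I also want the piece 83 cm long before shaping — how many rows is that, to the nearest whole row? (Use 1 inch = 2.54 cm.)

Finished = 105.5 + 3 = 108.5 cm.
108.5 cm × 1/2.54 = 42.72 inches.
3/2 = 1.5 sts per in; 42.72 × 1.5 = 64.07 sts.
Next multiple of 4 → 68.
83 cm = 32.68 inches; × 3.429 = 112.04 → 112 rows.

Cast on 68 stitches; work 112 rows.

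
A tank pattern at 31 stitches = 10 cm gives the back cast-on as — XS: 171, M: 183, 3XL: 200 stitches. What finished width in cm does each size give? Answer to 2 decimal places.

31/10 = 3.1 sts per cm.
XS: 171 / 3.1 = 55.161 → 55.16 cm.
M: 183 / 3.1 = 59.032 → 59.03 cm.
3XL: 200 / 3.1 = 64.516 → 64.52 cm.

XS 55.16 cm; M 59.03 cm; 3XL 64.52 cm.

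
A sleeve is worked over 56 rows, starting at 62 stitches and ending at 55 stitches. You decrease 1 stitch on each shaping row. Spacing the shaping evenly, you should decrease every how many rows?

Decrease every 8th row.

Stitches to remove: |55 − 62| = 7.
Shaping rows needed: 7 / 1 = 7.
56 rows / 7 = every 8 rows.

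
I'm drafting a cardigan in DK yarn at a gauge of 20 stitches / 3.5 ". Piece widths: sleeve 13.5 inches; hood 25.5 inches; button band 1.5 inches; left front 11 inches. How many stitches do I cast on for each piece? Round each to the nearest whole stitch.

sleeve 77; hood 146; button band 9; left front 63.

Rate = 20/3.5 = 5.714 sts per in.
sleeve: 13.5 × 5.714 = 77.14 → 77.
hood: 25.5 × 5.714 = 145.71 → 146.
button band: 1.5 × 5.714 = 8.57 → 9.
left front: 11 × 5.714 = 62.86 → 63.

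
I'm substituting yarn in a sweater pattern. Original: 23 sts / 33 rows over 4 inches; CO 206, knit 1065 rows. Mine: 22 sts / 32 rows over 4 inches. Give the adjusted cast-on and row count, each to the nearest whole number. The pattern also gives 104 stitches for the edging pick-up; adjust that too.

Stitches: 206 × 22/23 = 197.04 → 197.
Rows: 1065 × 32/33 = 1032.73 → 1033.
edging pick-up: 104 × 22/23 = 99.48 → 99.

Cast on 197 stitches; work 1033 rows; edging pick-up 99 stitches.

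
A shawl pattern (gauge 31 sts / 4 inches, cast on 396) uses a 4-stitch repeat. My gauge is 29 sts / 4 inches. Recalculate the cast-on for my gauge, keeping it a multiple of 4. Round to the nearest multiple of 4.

Cast on 372 stitches.

396 × 29 / 31 = 370.45.
Nearest multiple of 4: 372.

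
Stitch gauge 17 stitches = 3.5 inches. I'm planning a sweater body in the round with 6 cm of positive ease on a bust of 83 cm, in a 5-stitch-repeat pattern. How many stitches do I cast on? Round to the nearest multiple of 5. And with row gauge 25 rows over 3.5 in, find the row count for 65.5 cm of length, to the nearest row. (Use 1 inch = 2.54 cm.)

Finished = 83 + 6 = 89 cm.
89 cm × 1/2.54 = 35.04 inches.
17/3.5 = 4.857 sts per in; 35.04 × 4.857 = 170.19 sts.
Nearest multiple of 5 → 170.
65.5 cm = 25.79 inches; × 7.143 = 184.20 → 184 rows.

Cast on 170 stitches; work 184 rows.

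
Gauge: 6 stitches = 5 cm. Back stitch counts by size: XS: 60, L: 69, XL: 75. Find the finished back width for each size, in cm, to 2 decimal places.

XS 50.00 cm; L 57.50 cm; XL 62.50 cm.

6/5 = 1.2 sts per cm.
XS: 60 / 1.2 = 50.000 → 50.00 cm.
L: 69 / 1.2 = 57.500 → 57.50 cm.
XL: 75 / 1.2 = 62.500 → 62.50 cm.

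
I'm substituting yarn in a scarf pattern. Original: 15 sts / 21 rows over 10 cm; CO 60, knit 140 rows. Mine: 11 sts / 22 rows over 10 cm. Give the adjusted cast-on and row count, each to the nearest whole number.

Cast on 44 stitches; work 147 rows.

Stitches: 60 × 11/15 = 44.00 → 44.
Rows: 140 × 22/21 = 146.67 → 147.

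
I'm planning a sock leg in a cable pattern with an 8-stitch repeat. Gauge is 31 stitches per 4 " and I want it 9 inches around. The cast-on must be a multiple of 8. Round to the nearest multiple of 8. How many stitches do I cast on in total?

31 / 4 = 7.75 sts per inch.
9 × 7.75 = 69.75 sts.
Nearest multiple of 8: 72.

72 stitches.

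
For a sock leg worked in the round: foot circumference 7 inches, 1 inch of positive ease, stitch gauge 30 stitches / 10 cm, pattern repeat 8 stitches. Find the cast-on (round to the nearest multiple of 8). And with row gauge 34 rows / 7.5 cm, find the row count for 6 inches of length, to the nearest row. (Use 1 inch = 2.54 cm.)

Finished = 7 + 1 = 8 inches.
8 inches × 2.54 = 20.32 cm.
30/10 = 3 sts per cm; 20.32 × 3 = 60.96 sts.
Nearest multiple of 8 → 64.
6 inches = 15.24 cm; × 4.533 = 69.09 → 69 rows.

Cast on 64 stitches; work 69 rows.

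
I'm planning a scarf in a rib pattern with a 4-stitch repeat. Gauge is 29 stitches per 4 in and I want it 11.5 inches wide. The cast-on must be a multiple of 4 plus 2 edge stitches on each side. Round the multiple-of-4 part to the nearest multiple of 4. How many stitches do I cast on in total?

29 / 4 = 7.25 sts per inch.
11.5 × 7.25 = 83.38 sts.
Less 4 edge sts → 79.38 for the repeat.
Nearest multiple of 4: 80.
Add back 4 edge sts → 84.

Cast on 84 stitches.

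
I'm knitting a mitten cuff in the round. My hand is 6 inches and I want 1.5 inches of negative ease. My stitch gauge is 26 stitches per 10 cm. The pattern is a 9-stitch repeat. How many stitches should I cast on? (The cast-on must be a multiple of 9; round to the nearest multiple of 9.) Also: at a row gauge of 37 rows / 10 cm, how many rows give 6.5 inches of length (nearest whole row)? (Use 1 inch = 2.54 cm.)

Cast on 27 stitches; work 61 rows.

Finished = 6 − 1.5 = 4.5 inches.
4.5 inches × 2.54 = 11.43 cm.
26/10 = 2.6 sts per cm; 11.43 × 2.6 = 29.72 sts.
Nearest multiple of 9 → 27.
6.5 inches = 16.51 cm; × 3.7 = 61.09 → 61 rows.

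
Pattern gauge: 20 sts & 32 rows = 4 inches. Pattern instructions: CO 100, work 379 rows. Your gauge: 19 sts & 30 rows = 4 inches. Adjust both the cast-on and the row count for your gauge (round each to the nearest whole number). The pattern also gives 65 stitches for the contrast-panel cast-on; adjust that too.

Stitches: 100 × 19/20 = 95.00 → 95.
Rows: 379 × 30/32 = 355.31 → 355.
contrast-panel cast-on: 65 × 19/20 = 61.75 → 62.

Cast on 95 stitches; work 355 rows; contrast-panel cast-on 62 stitches.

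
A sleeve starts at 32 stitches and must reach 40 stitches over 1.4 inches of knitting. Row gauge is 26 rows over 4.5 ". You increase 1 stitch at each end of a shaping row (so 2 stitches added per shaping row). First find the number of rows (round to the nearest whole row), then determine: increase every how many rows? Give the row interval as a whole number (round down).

Rows = 1.4 × 5.778 = 8.1 → 8 rows.
Stitches to add: 8 → 4 shaping rows (at 2 st each).
8 / 4 = 2.00 → every 2 rows.

Increase every 2nd row.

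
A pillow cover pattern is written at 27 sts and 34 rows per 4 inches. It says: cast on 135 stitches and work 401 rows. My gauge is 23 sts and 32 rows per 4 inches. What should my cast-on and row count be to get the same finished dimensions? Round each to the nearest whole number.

Stitches: 135 × 23/27 = 115.00 → 115.
Rows: 401 × 32/34 = 377.41 → 377.

Cast on 115 stitches; work 377 rows.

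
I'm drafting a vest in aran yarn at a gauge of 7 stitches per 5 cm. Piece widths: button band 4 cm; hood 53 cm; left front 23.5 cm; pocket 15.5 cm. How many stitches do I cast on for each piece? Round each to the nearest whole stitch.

Rate = 7/5 = 1.4 sts per cm.
button band: 4 × 1.4 = 5.60 → 6.
hood: 53 × 1.4 = 74.20 → 74.
left front: 23.5 × 1.4 = 32.90 → 33.
pocket: 15.5 × 1.4 = 21.70 → 22.

button band 6; hood 74; left front 33; pocket 22.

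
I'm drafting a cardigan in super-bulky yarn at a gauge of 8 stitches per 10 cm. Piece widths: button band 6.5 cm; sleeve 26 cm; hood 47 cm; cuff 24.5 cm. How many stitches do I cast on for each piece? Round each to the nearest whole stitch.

Rate = 8/10 = 0.8 sts per cm.
button band: 6.5 × 0.8 = 5.20 → 5.
sleeve: 26 × 0.8 = 20.80 → 21.
hood: 47 × 0.8 = 37.60 → 38.
cuff: 24.5 × 0.8 = 19.60 → 20.

button band 5; sleeve 21; hood 38; cuff 20.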